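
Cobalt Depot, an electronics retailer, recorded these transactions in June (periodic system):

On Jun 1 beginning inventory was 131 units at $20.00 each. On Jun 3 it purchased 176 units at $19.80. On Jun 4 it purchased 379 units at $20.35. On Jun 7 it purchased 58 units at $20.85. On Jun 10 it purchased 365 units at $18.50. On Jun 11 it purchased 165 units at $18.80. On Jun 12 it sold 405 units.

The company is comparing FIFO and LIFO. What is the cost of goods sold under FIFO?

FIFO COGS: 131 @ $20.00 + 176 @ $19.80 + 98 @ $20.35 = $8,099.10
LIFO COGS: 165 @ $18.80 + 240 @ $18.50 = $7,542.00

COGS = $8,099.10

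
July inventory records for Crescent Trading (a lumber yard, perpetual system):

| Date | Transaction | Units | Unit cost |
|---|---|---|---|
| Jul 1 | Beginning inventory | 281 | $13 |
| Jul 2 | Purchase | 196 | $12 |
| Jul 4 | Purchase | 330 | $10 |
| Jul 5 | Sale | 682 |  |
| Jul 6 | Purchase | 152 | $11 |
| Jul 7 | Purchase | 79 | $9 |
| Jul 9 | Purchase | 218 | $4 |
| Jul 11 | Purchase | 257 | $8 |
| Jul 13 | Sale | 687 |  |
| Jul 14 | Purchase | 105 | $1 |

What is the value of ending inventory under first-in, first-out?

Ending inventory = $1,257

Jul 5, 682 sold [FIFO — oldest first]: 281 @ $13 + 196 @ $12 + 205 @ $10 = $8,055
Jul 13, 687 sold [FIFO — oldest first]: 125 @ $10 + 152 @ $11 + 79 @ $9 + 218 @ $4 + 113 @ $8 = $5,409
Total COGS = $8,055 + $5,409 = $13,464
Ending inventory: 144 @ $8 + 105 @ $1 = $1,257
Check: goods available $14,721 = COGS $13,464 + ending $1,257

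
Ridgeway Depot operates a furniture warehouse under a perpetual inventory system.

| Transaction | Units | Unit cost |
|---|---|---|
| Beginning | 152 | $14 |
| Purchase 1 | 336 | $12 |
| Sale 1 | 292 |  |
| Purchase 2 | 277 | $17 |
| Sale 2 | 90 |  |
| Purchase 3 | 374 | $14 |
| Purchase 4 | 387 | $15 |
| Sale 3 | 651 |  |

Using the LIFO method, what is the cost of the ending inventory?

Ending inventory = $7,375

Sale 1 (292) [LIFO — newest first]: 292 @ $12 = $3,504
Sale 2 (90) [LIFO — newest first]: 90 @ $17 = $1,530
Sale 3 (651) [LIFO — newest first]: 387 @ $15 + 264 @ $14 = $9,501
Total COGS = $3,504 + $1,530 + $9,501 = $14,535
Ending inventory: 152 @ $14 + 44 @ $12 + 187 @ $17 + 110 @ $14 = $7,375
Check: goods available $21,910 = COGS $14,535 + ending $7,375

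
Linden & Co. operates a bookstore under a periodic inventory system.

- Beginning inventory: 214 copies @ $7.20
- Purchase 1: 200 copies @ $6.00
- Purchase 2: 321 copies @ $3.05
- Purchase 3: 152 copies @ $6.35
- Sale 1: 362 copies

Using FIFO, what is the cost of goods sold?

Sale 1 (362) [FIFO — oldest first]: 214 @ $7.20 + 148 @ $6.00 = $2,428.80
Ending inventory: 52 @ $6.00 + 321 @ $3.05 + 152 @ $6.35 = $2,256.25

COGS = $2,428.80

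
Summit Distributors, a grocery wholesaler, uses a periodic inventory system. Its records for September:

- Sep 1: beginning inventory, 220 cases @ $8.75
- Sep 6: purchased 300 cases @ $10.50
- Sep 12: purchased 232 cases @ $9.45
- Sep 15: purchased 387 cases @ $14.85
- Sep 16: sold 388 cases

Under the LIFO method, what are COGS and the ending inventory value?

Sep 16, 388 sold [LIFO — newest first]: 387 @ $14.85 + 1 @ $9.45 = $5,756.40
Ending inventory: 220 @ $8.75 + 300 @ $10.50 + 231 @ $9.45 = $7,257.95

COGS = $5,756.40; ending inventory = $7,257.95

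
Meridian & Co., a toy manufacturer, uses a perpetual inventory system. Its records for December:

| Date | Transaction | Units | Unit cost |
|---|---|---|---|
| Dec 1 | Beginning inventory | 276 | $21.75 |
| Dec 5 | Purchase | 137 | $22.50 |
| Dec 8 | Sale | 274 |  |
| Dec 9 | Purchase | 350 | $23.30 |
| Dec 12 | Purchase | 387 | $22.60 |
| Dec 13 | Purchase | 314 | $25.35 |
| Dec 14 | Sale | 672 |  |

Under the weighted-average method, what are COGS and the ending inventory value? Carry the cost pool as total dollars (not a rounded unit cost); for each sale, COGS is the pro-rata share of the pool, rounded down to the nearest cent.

After Dec 1: 276 on hand, pool $6,003.00 (≈ $21.7500 each)
After Dec 5: 413 on hand, pool $9,085.50 (≈ $21.9988 each)
Dec 8, sell 274: 274/413 × $9,085.50 → $6,027.66
After Dec 9: 489 on hand, pool $11,212.84 (≈ $22.9301 each)
After Dec 12: 876 on hand, pool $19,959.04 (≈ $22.7843 each)
After Dec 13: 1190 on hand, pool $27,918.94 (≈ $23.4613 each)
Dec 14, sell 672: 672/1190 × $27,918.94 → $15,765.98
Total COGS = $6,027.66 + $15,765.98 = $21,793.64
Ending inventory (cost pool remaining) = $12,152.96
Check: goods available $33,946.60 = COGS $21,793.64 + ending $12,152.96

COGS = $21,793.64; ending inventory = $12,152.96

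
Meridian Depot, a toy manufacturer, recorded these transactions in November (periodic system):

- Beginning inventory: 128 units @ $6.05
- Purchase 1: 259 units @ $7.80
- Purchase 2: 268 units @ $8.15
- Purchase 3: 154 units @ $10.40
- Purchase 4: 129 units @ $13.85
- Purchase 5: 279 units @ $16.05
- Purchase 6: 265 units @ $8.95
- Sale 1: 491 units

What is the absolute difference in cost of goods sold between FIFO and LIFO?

FIFO COGS: 128 @ $6.05 + 259 @ $7.80 + 104 @ $8.15 = $3,642.20
LIFO COGS: 265 @ $8.95 + 226 @ $16.05 = $5,999.05
Difference = |$3,642.20 − $5,999.05| = $2,356.85

$2,356.85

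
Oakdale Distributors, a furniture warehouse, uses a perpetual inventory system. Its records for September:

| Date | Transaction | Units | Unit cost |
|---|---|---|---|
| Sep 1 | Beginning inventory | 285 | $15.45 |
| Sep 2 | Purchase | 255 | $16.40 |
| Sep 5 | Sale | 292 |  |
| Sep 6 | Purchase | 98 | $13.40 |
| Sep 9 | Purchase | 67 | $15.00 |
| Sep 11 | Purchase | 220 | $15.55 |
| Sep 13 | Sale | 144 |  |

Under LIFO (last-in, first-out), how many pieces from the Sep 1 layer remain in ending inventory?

Sep 5, 292 sold [LIFO — newest first]: 255 @ $16.40 + 37 @ $15.45 = $4,753.65
Sep 13, 144 sold [LIFO — newest first]: 144 @ $15.55 = $2,239.20
Total COGS = $4,753.65 + $2,239.20 = $6,992.85
Ending inventory: 248 @ $15.45 + 98 @ $13.40 + 67 @ $15.00 + 76 @ $15.55 = $7,331.60

248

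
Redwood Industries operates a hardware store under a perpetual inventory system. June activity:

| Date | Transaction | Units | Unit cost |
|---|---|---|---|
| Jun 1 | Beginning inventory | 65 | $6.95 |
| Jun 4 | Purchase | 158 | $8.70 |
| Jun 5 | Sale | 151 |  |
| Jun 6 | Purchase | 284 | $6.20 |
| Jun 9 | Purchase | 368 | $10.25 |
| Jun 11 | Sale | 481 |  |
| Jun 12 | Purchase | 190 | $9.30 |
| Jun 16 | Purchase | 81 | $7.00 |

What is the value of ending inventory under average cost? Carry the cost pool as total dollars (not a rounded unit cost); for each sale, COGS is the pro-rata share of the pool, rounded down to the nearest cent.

After Jun 1: 65 on hand, pool $451.75 (≈ $6.9500 each)
After Jun 4: 223 on hand, pool $1,826.35 (≈ $8.1899 each)
Jun 5, sell 151: 151/223 × $1,826.35 → $1,236.67
After Jun 6: 356 on hand, pool $2,350.48 (≈ $6.6025 each)
After Jun 9: 724 on hand, pool $6,122.48 (≈ $8.4565 each)
Jun 11, sell 481: 481/724 × $6,122.48 → $4,067.55
After Jun 12: 433 on hand, pool $3,821.93 (≈ $8.8266 each)
After Jun 16: 514 on hand, pool $4,388.93 (≈ $8.5388 each)
Total COGS = $1,236.67 + $4,067.55 = $5,304.22
Ending inventory (cost pool remaining) = $4,388.93
Check: goods available $9,693.15 = COGS $5,304.22 + ending $4,388.93

Ending inventory = $4,388.93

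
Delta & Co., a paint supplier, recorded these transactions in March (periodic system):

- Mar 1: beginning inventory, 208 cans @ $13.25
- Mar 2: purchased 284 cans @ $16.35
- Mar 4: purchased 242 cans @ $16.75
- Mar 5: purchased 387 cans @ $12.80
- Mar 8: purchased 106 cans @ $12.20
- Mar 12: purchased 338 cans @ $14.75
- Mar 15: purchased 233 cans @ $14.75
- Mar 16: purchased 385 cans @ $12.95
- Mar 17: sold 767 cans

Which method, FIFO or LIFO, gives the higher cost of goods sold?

FIFO

FIFO COGS: 208 @ $13.25 + 284 @ $16.35 + 242 @ $16.75 + 33 @ $12.80 = $11,875.30
LIFO COGS: 385 @ $12.95 + 233 @ $14.75 + 149 @ $14.75 = $10,620.25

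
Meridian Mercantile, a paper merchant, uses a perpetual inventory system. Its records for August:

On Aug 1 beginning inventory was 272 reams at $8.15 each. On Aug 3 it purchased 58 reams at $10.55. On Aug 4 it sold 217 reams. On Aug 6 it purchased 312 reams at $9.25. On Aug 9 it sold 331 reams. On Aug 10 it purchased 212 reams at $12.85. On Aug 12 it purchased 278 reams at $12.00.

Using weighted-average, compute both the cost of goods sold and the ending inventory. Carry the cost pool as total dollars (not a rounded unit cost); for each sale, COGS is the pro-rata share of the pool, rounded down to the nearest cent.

After Aug 1: 272 on hand, pool $2,216.80 (≈ $8.1500 each)
After Aug 3: 330 on hand, pool $2,828.70 (≈ $8.5718 each)
Aug 4, sell 217: 217/330 × $2,828.70 → $1,860.08
After Aug 6: 425 on hand, pool $3,854.62 (≈ $9.0697 each)
Aug 9, sell 331: 331/425 × $3,854.62 → $3,002.06
After Aug 10: 306 on hand, pool $3,576.76 (≈ $11.6888 each)
After Aug 12: 584 on hand, pool $6,912.76 (≈ $11.8369 each)
Total COGS = $1,860.08 + $3,002.06 = $4,862.14
Ending inventory (cost pool remaining) = $6,912.76
Check: goods available $11,774.90 = COGS $4,862.14 + ending $6,912.76

COGS = $4,862.14; ending inventory = $6,912.76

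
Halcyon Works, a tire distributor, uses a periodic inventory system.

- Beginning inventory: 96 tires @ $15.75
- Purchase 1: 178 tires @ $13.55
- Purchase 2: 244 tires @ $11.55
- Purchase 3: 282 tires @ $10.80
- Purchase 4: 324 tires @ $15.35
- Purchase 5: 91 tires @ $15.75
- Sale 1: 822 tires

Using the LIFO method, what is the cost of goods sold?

Sale 1 (822) [LIFO — newest first]: 91 @ $15.75 + 324 @ $15.35 + 282 @ $10.80 + 125 @ $11.55 = $10,896.00
Ending inventory: 96 @ $15.75 + 178 @ $13.55 + 119 @ $11.55 = $5,298.35

COGS = $10,896.00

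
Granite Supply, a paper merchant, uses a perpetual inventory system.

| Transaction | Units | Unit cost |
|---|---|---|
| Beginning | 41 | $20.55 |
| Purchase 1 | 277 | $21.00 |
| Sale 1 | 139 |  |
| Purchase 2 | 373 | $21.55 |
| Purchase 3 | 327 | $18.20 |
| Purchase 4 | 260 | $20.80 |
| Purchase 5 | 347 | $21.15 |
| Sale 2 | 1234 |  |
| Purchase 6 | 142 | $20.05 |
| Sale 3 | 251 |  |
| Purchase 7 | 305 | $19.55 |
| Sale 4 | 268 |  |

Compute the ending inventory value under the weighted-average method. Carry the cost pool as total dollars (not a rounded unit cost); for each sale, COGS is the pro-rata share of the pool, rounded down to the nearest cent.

After Beginning: 41 on hand, pool $842.55 (≈ $20.5500 each)
After Purchase 1: 318 on hand, pool $6,659.55 (≈ $20.9420 each)
Sale 1, sell 139: 139/318 × $6,659.55 → $2,910.93
After Purchase 2: 552 on hand, pool $11,786.77 (≈ $21.3528 each)
After Purchase 3: 879 on hand, pool $17,738.17 (≈ $20.1799 each)
After Purchase 4: 1139 on hand, pool $23,146.17 (≈ $20.3215 each)
After Purchase 5: 1486 on hand, pool $30,485.22 (≈ $20.5150 each)
Sale 2, sell 1234: 1234/1486 × $30,485.22 → $25,315.45
After Purchase 6: 394 on hand, pool $8,016.87 (≈ $20.3474 each)
Sale 3, sell 251: 251/394 × $8,016.87 → $5,107.19
After Purchase 7: 448 on hand, pool $8,872.43 (≈ $19.8045 each)
Sale 4, sell 268: 268/448 × $8,872.43 → $5,307.61
Total COGS = $2,910.93 + $25,315.45 + $5,107.19 + $5,307.61 = $38,641.18
Ending inventory (cost pool remaining) = $3,564.82

Ending inventory = $3,564.82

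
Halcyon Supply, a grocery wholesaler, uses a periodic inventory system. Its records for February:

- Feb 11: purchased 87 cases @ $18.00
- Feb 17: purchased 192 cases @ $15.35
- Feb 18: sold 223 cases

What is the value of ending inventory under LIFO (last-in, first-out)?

Feb 18, 223 sold [LIFO — newest first]: 192 @ $15.35 + 31 @ $18.00 = $3,505.20
Ending inventory: 56 @ $18.00 = $1,008.00

Ending inventory = $1,008.00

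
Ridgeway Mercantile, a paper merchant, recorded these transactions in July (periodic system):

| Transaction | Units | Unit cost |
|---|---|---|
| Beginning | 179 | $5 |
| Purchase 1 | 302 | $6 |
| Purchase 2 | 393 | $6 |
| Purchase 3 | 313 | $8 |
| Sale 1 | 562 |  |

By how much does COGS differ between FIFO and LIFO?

FIFO COGS: 179 @ $5 + 302 @ $6 + 81 @ $6 = $3,193
LIFO COGS: 313 @ $8 + 249 @ $6 = $3,998
Difference = |$3,193 − $3,998| = $805

$805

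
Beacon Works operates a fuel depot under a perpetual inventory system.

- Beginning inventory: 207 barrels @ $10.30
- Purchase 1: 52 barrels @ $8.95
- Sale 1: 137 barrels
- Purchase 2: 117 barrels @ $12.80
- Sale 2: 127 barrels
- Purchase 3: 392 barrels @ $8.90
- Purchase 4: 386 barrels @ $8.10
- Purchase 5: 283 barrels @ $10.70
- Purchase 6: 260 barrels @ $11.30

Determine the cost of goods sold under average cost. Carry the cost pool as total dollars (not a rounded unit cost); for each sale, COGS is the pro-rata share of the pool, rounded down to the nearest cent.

COGS = $2,819.92

After Beginning: 207 on hand, pool $2,132.10 (≈ $10.3000 each)
After Purchase 1: 259 on hand, pool $2,597.50 (≈ $10.0290 each)
Sale 1, sell 137: 137/259 × $2,597.50 → $1,373.96
After Purchase 2: 239 on hand, pool $2,721.14 (≈ $11.3855 each)
Sale 2, sell 127: 127/239 × $2,721.14 → $1,445.96
After Purchase 3: 504 on hand, pool $4,763.98 (≈ $9.4523 each)
After Purchase 4: 890 on hand, pool $7,890.58 (≈ $8.8658 each)
After Purchase 5: 1173 on hand, pool $10,918.68 (≈ $9.3083 each)
After Purchase 6: 1433 on hand, pool $13,856.68 (≈ $9.6697 each)
Total COGS = $1,373.96 + $1,445.96 = $2,819.92
Ending inventory (cost pool remaining) = $13,856.68
Check: goods available $16,676.60 = COGS $2,819.92 + ending $13,856.68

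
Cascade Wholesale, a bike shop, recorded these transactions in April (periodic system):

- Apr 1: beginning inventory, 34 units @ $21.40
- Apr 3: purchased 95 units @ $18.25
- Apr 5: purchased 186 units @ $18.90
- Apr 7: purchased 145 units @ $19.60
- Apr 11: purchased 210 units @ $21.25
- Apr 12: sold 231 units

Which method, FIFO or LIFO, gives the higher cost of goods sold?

FIFO COGS: 34 @ $21.40 + 95 @ $18.25 + 102 @ $18.90 = $4,389.15
LIFO COGS: 210 @ $21.25 + 21 @ $19.60 = $4,874.10

LIFO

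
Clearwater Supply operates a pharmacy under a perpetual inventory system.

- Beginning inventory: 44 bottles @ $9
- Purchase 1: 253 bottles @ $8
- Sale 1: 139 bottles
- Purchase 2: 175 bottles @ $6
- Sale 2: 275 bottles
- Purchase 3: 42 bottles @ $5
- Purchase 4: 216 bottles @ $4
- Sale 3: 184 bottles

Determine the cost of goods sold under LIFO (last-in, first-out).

Sale 1 (139) [LIFO — newest first]: 139 @ $8 = $1,112
Sale 2 (275) [LIFO — newest first]: 175 @ $6 + 100 @ $8 = $1,850
Sale 3 (184) [LIFO — newest first]: 184 @ $4 = $736
Total COGS = $1,112 + $1,850 + $736 = $3,698
Ending inventory: 44 @ $9 + 14 @ $8 + 42 @ $5 + 32 @ $4 = $846

COGS = $3,698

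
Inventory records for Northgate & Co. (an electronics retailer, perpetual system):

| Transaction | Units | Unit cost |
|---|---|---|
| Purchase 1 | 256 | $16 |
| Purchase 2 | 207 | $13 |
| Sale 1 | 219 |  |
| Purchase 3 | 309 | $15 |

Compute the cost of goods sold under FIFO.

Sale 1 (219) [FIFO — oldest first]: 219 @ $16 = $3,504
Ending inventory: 37 @ $16 + 207 @ $13 + 309 @ $15 = $7,918

COGS = $3,504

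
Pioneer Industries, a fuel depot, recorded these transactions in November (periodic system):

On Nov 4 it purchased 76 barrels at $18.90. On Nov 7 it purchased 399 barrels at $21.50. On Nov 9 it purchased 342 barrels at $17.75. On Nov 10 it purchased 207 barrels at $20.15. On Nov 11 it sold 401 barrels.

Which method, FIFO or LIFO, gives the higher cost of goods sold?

FIFO

FIFO COGS: 76 @ $18.90 + 325 @ $21.50 = $8,423.90
LIFO COGS: 207 @ $20.15 + 194 @ $17.75 = $7,614.55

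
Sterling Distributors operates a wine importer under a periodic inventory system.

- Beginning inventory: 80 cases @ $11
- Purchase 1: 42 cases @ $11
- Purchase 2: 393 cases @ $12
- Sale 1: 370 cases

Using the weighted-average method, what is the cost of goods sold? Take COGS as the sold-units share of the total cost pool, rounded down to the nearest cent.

Sale 1, sell 370: 370/515 × $6,058.00 → $4,352.34
Ending inventory (cost pool remaining) = $1,705.66

COGS = $4,352.34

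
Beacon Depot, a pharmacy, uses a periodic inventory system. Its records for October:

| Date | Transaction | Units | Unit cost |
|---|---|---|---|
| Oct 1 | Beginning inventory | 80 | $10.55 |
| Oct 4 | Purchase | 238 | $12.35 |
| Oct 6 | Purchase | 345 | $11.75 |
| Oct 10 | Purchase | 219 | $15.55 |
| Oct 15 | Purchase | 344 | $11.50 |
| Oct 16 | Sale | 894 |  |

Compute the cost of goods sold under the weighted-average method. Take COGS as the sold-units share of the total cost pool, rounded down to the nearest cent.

COGS = $11,082.75

Oct 16, sell 894: 894/1226 × $15,198.50 → $11,082.75
Ending inventory (cost pool remaining) = $4,115.75
Check: goods available $15,198.50 = COGS $11,082.75 + ending $4,115.75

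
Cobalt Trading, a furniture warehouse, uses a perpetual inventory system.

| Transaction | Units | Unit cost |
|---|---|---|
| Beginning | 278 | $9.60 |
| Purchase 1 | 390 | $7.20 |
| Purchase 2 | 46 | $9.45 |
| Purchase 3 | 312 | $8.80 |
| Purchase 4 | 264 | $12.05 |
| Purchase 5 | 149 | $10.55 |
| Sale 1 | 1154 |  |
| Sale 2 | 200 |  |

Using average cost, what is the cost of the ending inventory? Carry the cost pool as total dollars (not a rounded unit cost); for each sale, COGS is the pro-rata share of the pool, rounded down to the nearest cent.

After Beginning: 278 on hand, pool $2,668.80 (≈ $9.6000 each)
After Purchase 1: 668 on hand, pool $5,476.80 (≈ $8.1988 each)
After Purchase 2: 714 on hand, pool $5,911.50 (≈ $8.2794 each)
After Purchase 3: 1026 on hand, pool $8,657.10 (≈ $8.4377 each)
After Purchase 4: 1290 on hand, pool $11,838.30 (≈ $9.1770 each)
After Purchase 5: 1439 on hand, pool $13,410.25 (≈ $9.3191 each)
Sale 1, sell 1154: 1154/1439 × $13,410.25 → $10,754.29
Sale 2, sell 200: 200/285 × $2,655.96 → $1,863.83
Total COGS = $10,754.29 + $1,863.83 = $12,618.12
Ending inventory (cost pool remaining) = $792.13
Check: goods available $13,410.25 = COGS $12,618.12 + ending $792.13

Ending inventory = $792.13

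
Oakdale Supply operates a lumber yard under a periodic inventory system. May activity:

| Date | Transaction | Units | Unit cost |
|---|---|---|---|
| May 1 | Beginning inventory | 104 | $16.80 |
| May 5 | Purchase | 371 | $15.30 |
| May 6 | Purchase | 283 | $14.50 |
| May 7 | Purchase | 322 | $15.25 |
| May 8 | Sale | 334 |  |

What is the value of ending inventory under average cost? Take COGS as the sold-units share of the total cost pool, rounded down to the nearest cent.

May 8, sell 334: 334/1080 × $16,437.50 → $5,083.44
Ending inventory (cost pool remaining) = $11,354.06
Check: goods available $16,437.50 = COGS $5,083.44 + ending $11,354.06

Ending inventory = $11,354.06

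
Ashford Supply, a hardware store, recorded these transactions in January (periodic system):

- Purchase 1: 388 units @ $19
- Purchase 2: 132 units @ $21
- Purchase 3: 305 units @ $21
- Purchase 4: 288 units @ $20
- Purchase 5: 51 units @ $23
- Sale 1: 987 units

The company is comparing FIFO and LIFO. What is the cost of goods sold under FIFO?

COGS = $19,789

FIFO COGS: 388 @ $19 + 132 @ $21 + 305 @ $21 + 162 @ $20 = $19,789
LIFO COGS: 51 @ $23 + 288 @ $20 + 305 @ $21 + 132 @ $21 + 211 @ $19 = $20,119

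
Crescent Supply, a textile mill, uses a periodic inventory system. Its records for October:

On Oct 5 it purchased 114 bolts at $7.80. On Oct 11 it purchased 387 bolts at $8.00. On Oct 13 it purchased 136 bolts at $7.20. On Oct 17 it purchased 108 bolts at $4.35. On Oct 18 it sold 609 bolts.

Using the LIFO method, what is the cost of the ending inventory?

Oct 18, 609 sold [LIFO — newest first]: 108 @ $4.35 + 136 @ $7.20 + 365 @ $8.00 = $4,369.00
Ending inventory: 114 @ $7.80 + 22 @ $8.00 = $1,065.20
Check: goods available $5,434.20 = COGS $4,369.00 + ending $1,065.20

Ending inventory = $1,065.20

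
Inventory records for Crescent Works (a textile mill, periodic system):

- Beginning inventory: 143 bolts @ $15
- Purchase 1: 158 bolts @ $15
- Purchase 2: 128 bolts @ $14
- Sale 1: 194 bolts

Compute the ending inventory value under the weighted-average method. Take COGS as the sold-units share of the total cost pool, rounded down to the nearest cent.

Sale 1, sell 194: 194/429 × $6,307.00 → $2,852.11
Ending inventory (cost pool remaining) = $3,454.89

Ending inventory = $3,454.89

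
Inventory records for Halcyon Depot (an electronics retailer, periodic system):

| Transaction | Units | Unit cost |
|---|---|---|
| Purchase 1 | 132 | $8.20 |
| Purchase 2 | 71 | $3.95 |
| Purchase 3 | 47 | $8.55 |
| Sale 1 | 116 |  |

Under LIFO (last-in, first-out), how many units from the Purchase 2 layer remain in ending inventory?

Sale 1 (116) [LIFO — newest first]: 47 @ $8.55 + 69 @ $3.95 = $674.40
Ending inventory: 132 @ $8.20 + 2 @ $3.95 = $1,090.30

2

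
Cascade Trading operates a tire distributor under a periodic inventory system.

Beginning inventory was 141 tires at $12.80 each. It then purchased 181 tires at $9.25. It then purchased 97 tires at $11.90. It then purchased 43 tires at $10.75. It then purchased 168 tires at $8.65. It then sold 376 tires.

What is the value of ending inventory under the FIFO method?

Ending inventory = $2,427.15

Sale 1 (376) [FIFO — oldest first]: 141 @ $12.80 + 181 @ $9.25 + 54 @ $11.90 = $4,121.65
Ending inventory: 43 @ $11.90 + 43 @ $10.75 + 168 @ $8.65 = $2,427.15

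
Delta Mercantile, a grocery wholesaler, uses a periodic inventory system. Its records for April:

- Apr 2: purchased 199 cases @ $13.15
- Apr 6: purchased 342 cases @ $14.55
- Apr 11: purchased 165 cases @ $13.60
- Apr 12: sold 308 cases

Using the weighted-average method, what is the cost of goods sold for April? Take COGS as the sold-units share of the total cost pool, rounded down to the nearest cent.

COGS = $4,291.47

Apr 12, sell 308: 308/706 × $9,836.95 → $4,291.47
Ending inventory (cost pool remaining) = $5,545.48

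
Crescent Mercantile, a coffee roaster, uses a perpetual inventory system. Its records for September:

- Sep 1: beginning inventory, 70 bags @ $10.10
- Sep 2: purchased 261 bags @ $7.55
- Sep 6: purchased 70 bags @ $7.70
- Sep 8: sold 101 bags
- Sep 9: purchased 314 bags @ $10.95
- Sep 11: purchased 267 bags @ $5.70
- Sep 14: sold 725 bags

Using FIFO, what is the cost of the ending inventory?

Sep 8, 101 sold [FIFO — oldest first]: 70 @ $10.10 + 31 @ $7.55 = $941.05
Sep 14, 725 sold [FIFO — oldest first]: 230 @ $7.55 + 70 @ $7.70 + 314 @ $10.95 + 111 @ $5.70 = $6,346.50
Total COGS = $941.05 + $6,346.50 = $7,287.55
Ending inventory: 156 @ $5.70 = $889.20

Ending inventory = $889.20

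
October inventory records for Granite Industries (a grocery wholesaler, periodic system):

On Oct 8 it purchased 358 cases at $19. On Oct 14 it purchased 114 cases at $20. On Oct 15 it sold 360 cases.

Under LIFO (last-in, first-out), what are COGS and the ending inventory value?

COGS = $6,954; ending inventory = $2,128

Oct 15, 360 sold [LIFO — newest first]: 114 @ $20 + 246 @ $19 = $6,954
Ending inventory: 112 @ $19 = $2,128
Check: goods available $9,082 = COGS $6,954 + ending $2,128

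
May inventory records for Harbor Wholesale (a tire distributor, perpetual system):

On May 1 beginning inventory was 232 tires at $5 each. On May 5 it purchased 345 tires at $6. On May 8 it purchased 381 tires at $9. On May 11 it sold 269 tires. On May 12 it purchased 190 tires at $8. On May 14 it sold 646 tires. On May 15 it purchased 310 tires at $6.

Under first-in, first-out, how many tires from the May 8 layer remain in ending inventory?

May 11, 269 sold [FIFO — oldest first]: 232 @ $5 + 37 @ $6 = $1,382
May 14, 646 sold [FIFO — oldest first]: 308 @ $6 + 338 @ $9 = $4,890
Total COGS = $1,382 + $4,890 = $6,272
Ending inventory: 43 @ $9 + 190 @ $8 + 310 @ $6 = $3,767
Check: goods available $10,039 = COGS $6,272 + ending $3,767

43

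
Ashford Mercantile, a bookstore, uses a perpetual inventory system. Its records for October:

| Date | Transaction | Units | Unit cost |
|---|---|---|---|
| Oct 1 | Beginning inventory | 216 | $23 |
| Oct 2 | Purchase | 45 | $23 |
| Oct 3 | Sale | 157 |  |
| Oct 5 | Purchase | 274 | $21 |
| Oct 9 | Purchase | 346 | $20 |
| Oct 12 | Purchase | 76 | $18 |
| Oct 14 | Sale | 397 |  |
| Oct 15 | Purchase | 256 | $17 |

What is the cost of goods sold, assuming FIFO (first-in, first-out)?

Oct 3, 157 sold [FIFO — oldest first]: 157 @ $23 = $3,611
Oct 14, 397 sold [FIFO — oldest first]: 59 @ $23 + 45 @ $23 + 274 @ $21 + 19 @ $20 = $8,526
Total COGS = $3,611 + $8,526 = $12,137
Ending inventory: 327 @ $20 + 76 @ $18 + 256 @ $17 = $12,260

COGS = $12,137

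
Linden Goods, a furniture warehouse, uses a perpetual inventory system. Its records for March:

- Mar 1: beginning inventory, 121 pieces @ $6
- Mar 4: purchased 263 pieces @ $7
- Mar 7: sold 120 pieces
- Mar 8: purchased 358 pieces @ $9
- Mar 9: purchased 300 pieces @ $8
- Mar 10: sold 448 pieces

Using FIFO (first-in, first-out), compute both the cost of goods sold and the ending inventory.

Mar 7, 120 sold [FIFO — oldest first]: 120 @ $6 = $720
Mar 10, 448 sold [FIFO — oldest first]: 1 @ $6 + 263 @ $7 + 184 @ $9 = $3,503
Total COGS = $720 + $3,503 = $4,223
Ending inventory: 174 @ $9 + 300 @ $8 = $3,966

COGS = $4,223; ending inventory = $3,966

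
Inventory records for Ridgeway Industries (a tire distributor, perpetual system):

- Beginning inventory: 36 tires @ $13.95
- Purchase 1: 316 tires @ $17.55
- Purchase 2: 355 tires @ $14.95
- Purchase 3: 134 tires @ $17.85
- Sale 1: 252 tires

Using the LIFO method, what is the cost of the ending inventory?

Ending inventory = $9,591.15

Sale 1 (252) [LIFO — newest first]: 134 @ $17.85 + 118 @ $14.95 = $4,156.00
Ending inventory: 36 @ $13.95 + 316 @ $17.55 + 237 @ $14.95 = $9,591.15
Check: goods available $13,747.15 = COGS $4,156.00 + ending $9,591.15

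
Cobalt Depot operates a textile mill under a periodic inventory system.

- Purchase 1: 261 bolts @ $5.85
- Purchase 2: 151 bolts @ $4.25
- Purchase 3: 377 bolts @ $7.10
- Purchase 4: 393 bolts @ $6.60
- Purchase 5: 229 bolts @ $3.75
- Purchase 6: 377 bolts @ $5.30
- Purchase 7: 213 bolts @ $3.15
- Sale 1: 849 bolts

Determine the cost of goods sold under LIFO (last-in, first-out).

COGS = $3,725.80

Sale 1 (849) [LIFO — newest first]: 213 @ $3.15 + 377 @ $5.30 + 229 @ $3.75 + 30 @ $6.60 = $3,725.80
Ending inventory: 261 @ $5.85 + 151 @ $4.25 + 377 @ $7.10 + 363 @ $6.60 = $7,241.10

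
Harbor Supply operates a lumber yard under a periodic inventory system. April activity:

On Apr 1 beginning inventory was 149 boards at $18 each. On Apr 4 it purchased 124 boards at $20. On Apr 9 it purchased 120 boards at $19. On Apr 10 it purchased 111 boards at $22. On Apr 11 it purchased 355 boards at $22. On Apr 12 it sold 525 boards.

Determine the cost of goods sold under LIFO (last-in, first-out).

Apr 12, 525 sold [LIFO — newest first]: 355 @ $22 + 111 @ $22 + 59 @ $19 = $11,373
Ending inventory: 149 @ $18 + 124 @ $20 + 61 @ $19 = $6,321

COGS = $11,373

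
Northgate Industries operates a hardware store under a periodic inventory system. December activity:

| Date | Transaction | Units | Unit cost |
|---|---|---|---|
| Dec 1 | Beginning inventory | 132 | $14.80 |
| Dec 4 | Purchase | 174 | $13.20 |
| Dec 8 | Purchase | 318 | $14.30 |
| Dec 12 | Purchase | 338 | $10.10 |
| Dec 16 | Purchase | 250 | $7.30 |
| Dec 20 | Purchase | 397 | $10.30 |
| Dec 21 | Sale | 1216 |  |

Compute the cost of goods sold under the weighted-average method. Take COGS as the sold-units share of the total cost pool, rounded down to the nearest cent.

COGS = $13,698.47

Dec 21, sell 1216: 1216/1609 × $18,125.70 → $13,698.47
Ending inventory (cost pool remaining) = $4,427.23
Check: goods available $18,125.70 = COGS $13,698.47 + ending $4,427.23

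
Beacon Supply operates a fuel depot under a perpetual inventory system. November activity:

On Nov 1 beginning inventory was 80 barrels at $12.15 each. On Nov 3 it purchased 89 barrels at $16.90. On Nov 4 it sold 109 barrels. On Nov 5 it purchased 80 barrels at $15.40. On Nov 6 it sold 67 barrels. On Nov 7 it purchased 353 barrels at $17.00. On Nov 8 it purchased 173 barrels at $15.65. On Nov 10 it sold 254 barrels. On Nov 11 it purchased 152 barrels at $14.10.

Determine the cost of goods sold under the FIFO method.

COGS = $6,785.10

Nov 4, 109 sold [FIFO — oldest first]: 80 @ $12.15 + 29 @ $16.90 = $1,462.10
Nov 6, 67 sold [FIFO — oldest first]: 60 @ $16.90 + 7 @ $15.40 = $1,121.80
Nov 10, 254 sold [FIFO — oldest first]: 73 @ $15.40 + 181 @ $17.00 = $4,201.20
Total COGS = $1,462.10 + $1,121.80 + $4,201.20 = $6,785.10
Ending inventory: 172 @ $17.00 + 173 @ $15.65 + 152 @ $14.10 = $7,774.65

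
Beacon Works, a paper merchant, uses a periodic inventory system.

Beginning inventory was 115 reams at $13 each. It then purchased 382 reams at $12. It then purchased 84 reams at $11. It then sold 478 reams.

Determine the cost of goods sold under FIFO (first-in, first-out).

COGS = $5,851

Sale 1 (478) [FIFO — oldest first]: 115 @ $13 + 363 @ $12 = $5,851
Ending inventory: 19 @ $12 + 84 @ $11 = $1,152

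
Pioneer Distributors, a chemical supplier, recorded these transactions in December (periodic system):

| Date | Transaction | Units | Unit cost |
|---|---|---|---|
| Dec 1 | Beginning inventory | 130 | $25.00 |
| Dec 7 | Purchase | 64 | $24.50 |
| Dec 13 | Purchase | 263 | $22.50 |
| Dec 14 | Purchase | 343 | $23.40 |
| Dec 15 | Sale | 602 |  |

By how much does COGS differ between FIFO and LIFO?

$274.80

FIFO COGS: 130 @ $25.00 + 64 @ $24.50 + 263 @ $22.50 + 145 @ $23.40 = $14,128.50
LIFO COGS: 343 @ $23.40 + 259 @ $22.50 = $13,853.70
Difference = |$14,128.50 − $13,853.70| = $274.80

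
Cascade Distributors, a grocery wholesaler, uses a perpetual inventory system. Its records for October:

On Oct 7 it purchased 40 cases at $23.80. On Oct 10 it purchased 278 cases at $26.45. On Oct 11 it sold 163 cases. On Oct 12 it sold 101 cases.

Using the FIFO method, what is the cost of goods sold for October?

Oct 11, 163 sold [FIFO — oldest first]: 40 @ $23.80 + 123 @ $26.45 = $4,205.35
Oct 12, 101 sold [FIFO — oldest first]: 101 @ $26.45 = $2,671.45
Total COGS = $4,205.35 + $2,671.45 = $6,876.80
Ending inventory: 54 @ $26.45 = $1,428.30

COGS = $6,876.80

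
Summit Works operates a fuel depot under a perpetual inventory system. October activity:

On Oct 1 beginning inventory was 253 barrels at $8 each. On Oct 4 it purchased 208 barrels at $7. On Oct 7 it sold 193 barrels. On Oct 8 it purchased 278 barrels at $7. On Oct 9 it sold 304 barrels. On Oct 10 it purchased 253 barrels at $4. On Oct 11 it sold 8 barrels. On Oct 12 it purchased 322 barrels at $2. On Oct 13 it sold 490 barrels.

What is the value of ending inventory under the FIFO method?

Ending inventory = $638

Oct 7, 193 sold [FIFO — oldest first]: 193 @ $8 = $1,544
Oct 9, 304 sold [FIFO — oldest first]: 60 @ $8 + 208 @ $7 + 36 @ $7 = $2,188
Oct 11, 8 sold [FIFO — oldest first]: 8 @ $7 = $56
Oct 13, 490 sold [FIFO — oldest first]: 234 @ $7 + 253 @ $4 + 3 @ $2 = $2,656
Total COGS = $1,544 + $2,188 + $56 + $2,656 = $6,444
Ending inventory: 319 @ $2 = $638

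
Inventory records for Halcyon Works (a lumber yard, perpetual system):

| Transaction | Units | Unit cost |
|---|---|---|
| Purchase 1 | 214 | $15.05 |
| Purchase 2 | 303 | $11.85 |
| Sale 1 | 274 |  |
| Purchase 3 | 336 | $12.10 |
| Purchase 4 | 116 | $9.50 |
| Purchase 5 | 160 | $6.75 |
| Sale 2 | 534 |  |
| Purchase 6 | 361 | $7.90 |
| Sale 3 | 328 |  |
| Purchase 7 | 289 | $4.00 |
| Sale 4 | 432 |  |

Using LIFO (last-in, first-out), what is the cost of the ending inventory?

Ending inventory = $3,175.55

Sale 1 (274) [LIFO — newest first]: 274 @ $11.85 = $3,246.90
Sale 2 (534) [LIFO — newest first]: 160 @ $6.75 + 116 @ $9.50 + 258 @ $12.10 = $5,303.80
Sale 3 (328) [LIFO — newest first]: 328 @ $7.90 = $2,591.20
Sale 4 (432) [LIFO — newest first]: 289 @ $4.00 + 33 @ $7.90 + 78 @ $12.10 + 29 @ $11.85 + 3 @ $15.05 = $2,749.30
Total COGS = $3,246.90 + $5,303.80 + $2,591.20 + $2,749.30 = $13,891.20
Ending inventory: 211 @ $15.05 = $3,175.55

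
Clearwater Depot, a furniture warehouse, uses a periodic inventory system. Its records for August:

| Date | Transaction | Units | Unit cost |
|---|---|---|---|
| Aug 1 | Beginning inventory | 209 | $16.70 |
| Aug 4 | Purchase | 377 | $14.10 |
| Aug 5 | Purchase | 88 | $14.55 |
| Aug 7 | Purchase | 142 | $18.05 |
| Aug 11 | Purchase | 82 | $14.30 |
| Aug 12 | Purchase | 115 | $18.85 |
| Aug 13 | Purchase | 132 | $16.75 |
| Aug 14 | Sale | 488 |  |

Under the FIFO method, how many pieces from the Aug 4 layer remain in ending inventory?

Aug 14, 488 sold [FIFO — oldest first]: 209 @ $16.70 + 279 @ $14.10 = $7,424.20
Ending inventory: 98 @ $14.10 + 88 @ $14.55 + 142 @ $18.05 + 82 @ $14.30 + 115 @ $18.85 + 132 @ $16.75 = $10,776.65

98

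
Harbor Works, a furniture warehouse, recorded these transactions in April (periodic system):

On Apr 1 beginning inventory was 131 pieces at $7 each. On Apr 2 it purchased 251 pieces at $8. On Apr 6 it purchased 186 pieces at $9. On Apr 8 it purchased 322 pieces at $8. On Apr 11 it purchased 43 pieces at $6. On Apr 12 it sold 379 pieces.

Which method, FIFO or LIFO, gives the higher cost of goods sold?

LIFO

FIFO COGS: 131 @ $7 + 248 @ $8 = $2,901
LIFO COGS: 43 @ $6 + 322 @ $8 + 14 @ $9 = $2,960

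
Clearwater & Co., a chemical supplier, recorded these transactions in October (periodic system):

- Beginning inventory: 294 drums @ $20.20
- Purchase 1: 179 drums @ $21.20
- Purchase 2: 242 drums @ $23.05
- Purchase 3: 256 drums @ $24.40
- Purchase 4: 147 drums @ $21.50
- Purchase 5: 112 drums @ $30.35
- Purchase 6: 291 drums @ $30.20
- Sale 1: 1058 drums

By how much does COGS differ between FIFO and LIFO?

$3,955.80

FIFO COGS: 294 @ $20.20 + 179 @ $21.20 + 242 @ $23.05 + 256 @ $24.40 + 87 @ $21.50 = $23,428.60
LIFO COGS: 291 @ $30.20 + 112 @ $30.35 + 147 @ $21.50 + 256 @ $24.40 + 242 @ $23.05 + 10 @ $21.20 = $27,384.40
Difference = |$23,428.60 − $27,384.40| = $3,955.80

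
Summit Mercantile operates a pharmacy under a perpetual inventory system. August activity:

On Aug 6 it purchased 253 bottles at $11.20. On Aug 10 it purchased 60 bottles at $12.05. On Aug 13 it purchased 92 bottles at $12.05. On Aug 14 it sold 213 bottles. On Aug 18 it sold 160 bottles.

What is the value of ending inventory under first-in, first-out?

Aug 14, 213 sold [FIFO — oldest first]: 213 @ $11.20 = $2,385.60
Aug 18, 160 sold [FIFO — oldest first]: 40 @ $11.20 + 60 @ $12.05 + 60 @ $12.05 = $1,894.00
Total COGS = $2,385.60 + $1,894.00 = $4,279.60
Ending inventory: 32 @ $12.05 = $385.60

Ending inventory = $385.60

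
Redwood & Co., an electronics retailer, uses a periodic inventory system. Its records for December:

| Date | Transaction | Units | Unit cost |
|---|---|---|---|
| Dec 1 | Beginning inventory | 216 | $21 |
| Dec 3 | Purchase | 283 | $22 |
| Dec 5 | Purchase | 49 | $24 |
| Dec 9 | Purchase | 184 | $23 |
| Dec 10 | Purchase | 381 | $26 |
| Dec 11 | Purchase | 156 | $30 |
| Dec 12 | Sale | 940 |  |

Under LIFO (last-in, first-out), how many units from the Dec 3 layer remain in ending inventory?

Dec 12, 940 sold [LIFO — newest first]: 156 @ $30 + 381 @ $26 + 184 @ $23 + 49 @ $24 + 170 @ $22 = $23,734
Ending inventory: 216 @ $21 + 113 @ $22 = $7,022
Check: goods available $30,756 = COGS $23,734 + ending $7,022

113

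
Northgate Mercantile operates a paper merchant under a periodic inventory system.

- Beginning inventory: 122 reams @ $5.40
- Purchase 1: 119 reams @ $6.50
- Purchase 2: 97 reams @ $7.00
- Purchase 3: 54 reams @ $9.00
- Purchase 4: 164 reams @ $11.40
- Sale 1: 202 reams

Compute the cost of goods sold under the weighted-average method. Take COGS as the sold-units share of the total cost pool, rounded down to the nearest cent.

Sale 1, sell 202: 202/556 × $4,466.90 → $1,622.86
Ending inventory (cost pool remaining) = $2,844.04
Check: goods available $4,466.90 = COGS $1,622.86 + ending $2,844.04

COGS = $1,622.86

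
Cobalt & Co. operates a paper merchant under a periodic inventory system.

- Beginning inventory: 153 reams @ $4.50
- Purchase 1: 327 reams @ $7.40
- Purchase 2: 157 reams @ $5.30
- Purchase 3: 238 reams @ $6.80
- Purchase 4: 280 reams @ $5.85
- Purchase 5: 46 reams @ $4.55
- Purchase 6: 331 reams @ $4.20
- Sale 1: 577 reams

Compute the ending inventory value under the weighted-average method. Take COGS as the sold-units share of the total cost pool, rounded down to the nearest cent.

Ending inventory = $5,483.34

Sale 1, sell 577: 577/1532 × $8,796.30 → $3,312.96
Ending inventory (cost pool remaining) = $5,483.34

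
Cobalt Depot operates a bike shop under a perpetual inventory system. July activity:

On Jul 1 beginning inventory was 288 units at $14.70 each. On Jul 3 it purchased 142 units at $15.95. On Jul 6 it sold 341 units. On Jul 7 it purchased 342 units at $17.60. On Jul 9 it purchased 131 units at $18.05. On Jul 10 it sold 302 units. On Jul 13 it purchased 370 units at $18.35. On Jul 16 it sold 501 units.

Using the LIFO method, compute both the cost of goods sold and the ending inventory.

Jul 6, 341 sold [LIFO — newest first]: 142 @ $15.95 + 199 @ $14.70 = $5,190.20
Jul 10, 302 sold [LIFO — newest first]: 131 @ $18.05 + 171 @ $17.60 = $5,374.15
Jul 16, 501 sold [LIFO — newest first]: 370 @ $18.35 + 131 @ $17.60 = $9,095.10
Total COGS = $5,190.20 + $5,374.15 + $9,095.10 = $19,659.45
Ending inventory: 89 @ $14.70 + 40 @ $17.60 = $2,012.30
Check: goods available $21,671.75 = COGS $19,659.45 + ending $2,012.30

COGS = $19,659.45; ending inventory = $2,012.30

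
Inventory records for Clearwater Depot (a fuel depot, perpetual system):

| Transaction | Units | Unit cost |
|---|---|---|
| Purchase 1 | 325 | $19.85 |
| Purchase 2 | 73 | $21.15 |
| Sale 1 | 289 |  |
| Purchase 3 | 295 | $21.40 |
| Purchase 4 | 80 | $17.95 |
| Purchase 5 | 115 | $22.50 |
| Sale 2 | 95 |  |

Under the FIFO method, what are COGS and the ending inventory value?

Sale 1 (289) [FIFO — oldest first]: 289 @ $19.85 = $5,736.65
Sale 2 (95) [FIFO — oldest first]: 36 @ $19.85 + 59 @ $21.15 = $1,962.45
Total COGS = $5,736.65 + $1,962.45 = $7,699.10
Ending inventory: 14 @ $21.15 + 295 @ $21.40 + 80 @ $17.95 + 115 @ $22.50 = $10,632.60
Check: goods available $18,331.70 = COGS $7,699.10 + ending $10,632.60

COGS = $7,699.10; ending inventory = $10,632.60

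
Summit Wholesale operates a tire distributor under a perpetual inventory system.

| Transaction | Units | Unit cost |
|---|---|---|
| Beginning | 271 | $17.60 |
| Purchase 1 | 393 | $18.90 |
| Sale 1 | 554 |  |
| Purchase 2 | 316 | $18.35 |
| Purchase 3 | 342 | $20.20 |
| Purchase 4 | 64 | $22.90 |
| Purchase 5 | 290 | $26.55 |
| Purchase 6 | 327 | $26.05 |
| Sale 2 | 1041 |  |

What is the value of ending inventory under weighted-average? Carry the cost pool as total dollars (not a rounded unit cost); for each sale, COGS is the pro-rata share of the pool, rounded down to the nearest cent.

Ending inventory = $9,126.11

After Beginning: 271 on hand, pool $4,769.60 (≈ $17.6000 each)
After Purchase 1: 664 on hand, pool $12,197.30 (≈ $18.3694 each)
Sale 1, sell 554: 554/664 × $12,197.30 → $10,176.66
After Purchase 2: 426 on hand, pool $7,819.24 (≈ $18.3550 each)
After Purchase 3: 768 on hand, pool $14,727.64 (≈ $19.1766 each)
After Purchase 4: 832 on hand, pool $16,193.24 (≈ $19.4630 each)
After Purchase 5: 1122 on hand, pool $23,892.74 (≈ $21.2948 each)
After Purchase 6: 1449 on hand, pool $32,411.09 (≈ $22.3679 each)
Sale 2, sell 1041: 1041/1449 × $32,411.09 → $23,284.98
Total COGS = $10,176.66 + $23,284.98 = $33,461.64
Ending inventory (cost pool remaining) = $9,126.11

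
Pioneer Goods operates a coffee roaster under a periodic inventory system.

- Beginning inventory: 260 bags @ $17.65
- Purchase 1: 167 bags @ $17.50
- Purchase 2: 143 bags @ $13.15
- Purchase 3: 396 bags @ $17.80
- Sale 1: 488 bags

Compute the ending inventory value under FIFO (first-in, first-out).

Sale 1 (488) [FIFO — oldest first]: 260 @ $17.65 + 167 @ $17.50 + 61 @ $13.15 = $8,313.65
Ending inventory: 82 @ $13.15 + 396 @ $17.80 = $8,127.10
Check: goods available $16,440.75 = COGS $8,313.65 + ending $8,127.10

Ending inventory = $8,127.10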